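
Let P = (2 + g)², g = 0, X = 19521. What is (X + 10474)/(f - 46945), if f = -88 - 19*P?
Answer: -29995/47109 ≈ -0.63671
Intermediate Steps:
P = 4 (P = (2 + 0)² = 2² = 4)
f = -164 (f = -88 - 19*4 = -88 - 76 = -164)
(X + 10474)/(f - 46945) = (19521 + 10474)/(-164 - 46945) = 29995/(-47109) = 29995*(-1/47109) = -29995/47109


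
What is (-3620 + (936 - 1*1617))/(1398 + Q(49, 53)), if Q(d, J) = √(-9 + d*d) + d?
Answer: -6223547/2091417 + 8602*√598/2091417 ≈ -2.8752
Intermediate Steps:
Q(d, J) = d + √(-9 + d²) (Q(d, J) = √(-9 + d²) + d = d + √(-9 + d²))
(-3620 + (936 - 1*1617))/(1398 + Q(49, 53)) = (-3620 + (936 - 1*1617))/(1398 + (49 + √(-9 + 49²))) = (-3620 + (936 - 1617))/(1398 + (49 + √(-9 + 2401))) = (-3620 - 681)/(1398 + (49 + √2392)) = -4301/(1398 + (49 + 2*√598)) = -4301/(1447 + 2*√598)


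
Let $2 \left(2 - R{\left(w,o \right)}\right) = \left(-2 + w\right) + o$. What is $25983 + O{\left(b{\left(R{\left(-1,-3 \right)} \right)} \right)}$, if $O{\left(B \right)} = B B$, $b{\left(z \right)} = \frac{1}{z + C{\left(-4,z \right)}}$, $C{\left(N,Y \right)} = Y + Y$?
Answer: $\frac{5846176}{225} \approx 25983.0$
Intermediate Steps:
$R{\left(w,o \right)} = 3 - \frac{o}{2} - \frac{w}{2}$ ($R{\left(w,o \right)} = 2 - \frac{\left(-2 + w\right) + o}{2} = 2 - \frac{-2 + o + w}{2} = 2 - \left(-1 + \frac{o}{2} + \frac{w}{2}\right) = 3 - \frac{o}{2} - \frac{w}{2}$)
$C{\left(N,Y \right)} = 2 Y$
$b{\left(z \right)} = \frac{1}{3 z}$ ($b{\left(z \right)} = \frac{1}{z + 2 z} = \frac{1}{3 z}$)
$O{\left(B \right)} = B^{2}$
$25983 + O{\left(b{\left(R{\left(-1,-3 \right)} \right)} \right)} = 25983 + \left(\frac{1}{3 \left(3 - - \frac{3}{2} - - \frac{1}{2}\right)}\right)^{2} = 25983 + \left(\frac{1}{3 \left(3 + \frac{3}{2} + \frac{1}{2}\right)}\right)^{2} = 25983 + \left(\frac{1}{3 \cdot 5}\right)^{2} = 25983 + \left(\frac{1}{3} \cdot \frac{1}{5}\right)^{2} = 25983 + \left(\frac{1}{15}\right)^{2} = 25983 + \frac{1}{225} = \frac{5846176}{225}$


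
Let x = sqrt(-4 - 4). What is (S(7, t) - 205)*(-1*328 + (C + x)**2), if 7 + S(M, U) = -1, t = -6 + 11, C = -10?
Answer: 50268 + 8520*I*sqrt(2) ≈ 50268.0 + 12049.0*I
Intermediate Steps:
t = 5
S(M, U) = -8 (S(M, U) = -7 - 1 = -8)
x = 2*I*sqrt(2) (x = sqrt(-8) = 2*I*sqrt(2) ≈ 2.8284*I)
(S(7, t) - 205)*(-1*328 + (C + x)**2) = (-8 - 205)*(-1*328 + (-10 + 2*I*sqrt(2))**2) = -213*(-328 + (-10 + 2*I*sqrt(2))**2) = 69864 - 213*(-10 + 2*I*sqrt(2))**2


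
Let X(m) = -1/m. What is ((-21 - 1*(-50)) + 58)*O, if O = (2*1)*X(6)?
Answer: -29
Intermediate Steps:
O = -⅓ (O = (2*1)*(-1/6) = 2*(-1*⅙) = 2*(-⅙) = -⅓ ≈ -0.33333)
((-21 - 1*(-50)) + 58)*O = ((-21 - 1*(-50)) + 58)*(-⅓) = ((-21 + 50) + 58)*(-⅓) = (29 + 58)*(-⅓) = 87*(-⅓) = -29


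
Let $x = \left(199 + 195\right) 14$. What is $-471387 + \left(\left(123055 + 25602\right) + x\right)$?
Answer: $-317214$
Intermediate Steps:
$x = 5516$ ($x = 394 \cdot 14 = 5516$)
$-471387 + \left(\left(123055 + 25602\right) + x\right) = -471387 + \left(\left(123055 + 25602\right) + 5516\right) = -471387 + \left(148657 + 5516\right) = -471387 + 154173 = -317214$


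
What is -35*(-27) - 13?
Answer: 932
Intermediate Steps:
-35*(-27) - 13 = 945 - 13 = 932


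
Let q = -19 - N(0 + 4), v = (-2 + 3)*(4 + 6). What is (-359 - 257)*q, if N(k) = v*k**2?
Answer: 110264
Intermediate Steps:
v = 10 (v = 1*10 = 10)
N(k) = 10*k**2
q = -179 (q = -19 - 10*(0 + 4)**2 = -19 - 10*4**2 = -19 - 10*16 = -19 - 1*160 = -19 - 160 = -179)
(-359 - 257)*q = (-359 - 257)*(-179) = -616*(-179) = 110264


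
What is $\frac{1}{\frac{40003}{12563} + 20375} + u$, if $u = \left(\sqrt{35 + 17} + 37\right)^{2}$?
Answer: $\frac{363791825451}{256011128} + 148 \sqrt{13} \approx 1954.6$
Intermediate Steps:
$u = \left(37 + 2 \sqrt{13}\right)^{2}$ ($u = \left(\sqrt{52} + 37\right)^{2} = \left(2 \sqrt{13} + 37\right)^{2} = \left(37 + 2 \sqrt{13}\right)^{2} \approx 1954.6$)
$\frac{1}{\frac{40003}{12563} + 20375} + u = \frac{1}{\frac{40003}{12563} + 20375} + \left(1421 + 148 \sqrt{13}\right) = \frac{1}{\frac{256011128}{12563}} + \left(1421 + 148 \sqrt{13}\right) = \frac{12563}{256011128} + \left(1421 + 148 \sqrt{13}\right) = \frac{363791825451}{256011128} + 148 \sqrt{13}$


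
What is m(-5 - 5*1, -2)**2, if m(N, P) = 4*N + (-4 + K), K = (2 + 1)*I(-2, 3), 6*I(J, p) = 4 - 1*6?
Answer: 2025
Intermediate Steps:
I(J, p) = -1/3 (I(J, p) = (4 - 1*6)/6 = (4 - 6)/6 = (1/6)*(-2) = -1/3)
K = -1 (K = (2 + 1)*(-1/3) = 3*(-1/3) = -1)
m(N, P) = -5 + 4*N (m(N, P) = 4*N + (-4 - 1) = 4*N - 5 = -5 + 4*N)
m(-5 - 5*1, -2)**2 = (-5 + 4*(-5 - 5*1))**2 = (-5 + 4*(-5 - 5))**2 = (-5 + 4*(-10))**2 = (-5 - 40)**2 = (-45)**2 = 2025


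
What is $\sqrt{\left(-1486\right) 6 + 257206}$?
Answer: $\sqrt{248290} \approx 498.29$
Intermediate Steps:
$\sqrt{\left(-1486\right) 6 + 257206} = \sqrt{-8916 + 257206} = \sqrt{248290}$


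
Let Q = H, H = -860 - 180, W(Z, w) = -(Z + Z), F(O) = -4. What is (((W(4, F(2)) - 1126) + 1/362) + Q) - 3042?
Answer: -1888191/362 ≈ -5216.0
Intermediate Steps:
W(Z, w) = -2*Z
H = -1040
Q = -1040
(((W(4, F(2)) - 1126) + 1/362) + Q) - 3042 = (((-2*4 - 1126) + 1/362) - 1040) - 3042 = (((-8 - 1126) + 1/362) - 1040) - 3042 = ((-1134 + 1/362) - 1040) - 3042 = (-410507/362 - 1040) - 3042 = -786987/362 - 3042 = -1888191/362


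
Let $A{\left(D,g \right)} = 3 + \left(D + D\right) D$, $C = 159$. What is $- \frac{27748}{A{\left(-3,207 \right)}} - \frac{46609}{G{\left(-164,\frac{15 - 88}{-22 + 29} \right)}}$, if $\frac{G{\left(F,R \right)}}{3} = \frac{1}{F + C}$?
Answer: $\frac{229081}{3} \approx 76360.0$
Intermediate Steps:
$G{\left(F,R \right)} = \frac{3}{159 + F}$ ($G{\left(F,R \right)} = \frac{3}{F + 159} = \frac{3}{159 + F}$)
$A{\left(D,g \right)} = 3 + 2 D^{2}$ ($A{\left(D,g \right)} = 3 + 2 D D = 3 + 2 D^{2}$)
$- \frac{27748}{A{\left(-3,207 \right)}} - \frac{46609}{G{\left(-164,\frac{15 - 88}{-22 + 29} \right)}} = - \frac{27748}{3 + 2 \left(-3\right)^{2}} - \frac{46609}{3 \frac{1}{159 - 164}} = - \frac{27748}{3 + 2 \cdot 9} - \frac{46609}{3 \frac{1}{-5}} = - \frac{27748}{3 + 18} - \frac{46609}{3 \left(- \frac{1}{5}\right)} = - \frac{27748}{21} - \frac{46609}{- \frac{3}{5}} = \left(-27748\right) \frac{1}{21} - - \frac{233045}{3} = - \frac{3964}{3} + \frac{233045}{3} = \frac{229081}{3}$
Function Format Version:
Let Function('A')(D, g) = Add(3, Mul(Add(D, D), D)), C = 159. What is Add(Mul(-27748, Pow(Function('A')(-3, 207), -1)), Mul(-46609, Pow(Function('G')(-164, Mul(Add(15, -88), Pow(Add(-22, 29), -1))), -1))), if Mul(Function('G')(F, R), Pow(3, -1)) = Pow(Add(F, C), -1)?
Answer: Rational(229081, 3) ≈ 76360.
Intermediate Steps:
Function('G')(F, R) = Mul(3, Pow(Add(159, F), -1)) (Function('G')(F, R) = Mul(3, Pow(Add(F, 159), -1)) = Mul(3, Pow(Add(159, F), -1)))
Function('A')(D, g) = Add(3, Mul(2, Pow(D, 2))) (Function('A')(D, g) = Add(3, Mul(Mul(2, D), D)) = Add(3, Mul(2, Pow(D, 2))))
Add(Mul(-27748, Pow(Function('A')(-3, 207), -1)), Mul(-46609, Pow(Function('G')(-164, Mul(Add(15, -88), Pow(Add(-22, 29), -1))), -1))) = Add(Mul(-27748, Pow(Add(3, Mul(2, Pow(-3, 2))), -1)), Mul(-46609, Pow(Mul(3, Pow(Add(159, -164), -1)), -1))) = Add(Mul(-27748, Pow(Add(3, Mul(2, 9)), -1)), Mul(-46609, Pow(Mul(3, Pow(-5, -1)), -1))) = Add(Mul(-27748, Pow(Add(3, 18), -1)), Mul(-46609, Pow(Mul(3, Rational(-1, 5)), -1))) = Add(Mul(-27748, Pow(21, -1)), Mul(-46609, Pow(Rational(-3, 5), -1))) = Add(Mul(-27748, Rational(1, 21)), Mul(-46609, Rational(-5, 3))) = Add(Rational(-3964, 3), Rational(233045, 3)) = Rational(229081, 3)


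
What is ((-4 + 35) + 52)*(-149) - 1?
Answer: -12368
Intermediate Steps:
((-4 + 35) + 52)*(-149) - 1 = (31 + 52)*(-149) - 1 = 83*(-149) - 1 = -12367 - 1 = -12368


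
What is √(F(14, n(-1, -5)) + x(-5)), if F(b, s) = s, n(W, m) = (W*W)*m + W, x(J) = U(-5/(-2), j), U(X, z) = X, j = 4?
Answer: I*√14/2 ≈ 1.8708*I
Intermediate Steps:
x(J) = 5/2 (x(J) = -5/(-2) = -5*(-½) = 5/2)
n(W, m) = W + m*W² (n(W, m) = W²*m + W = m*W² + W = W + m*W²)
√(F(14, n(-1, -5)) + x(-5)) = √(-(1 - 1*(-5)) + 5/2) = √(-(1 + 5) + 5/2) = √(-1*6 + 5/2) = √(-6 + 5/2) = √(-7/2) = I*√14/2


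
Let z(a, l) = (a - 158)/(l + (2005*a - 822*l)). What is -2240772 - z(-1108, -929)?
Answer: -1089635886266/486277 ≈ -2.2408e+6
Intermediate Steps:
z(a, l) = (-158 + a)/(-821*l + 2005*a) (z(a, l) = (-158 + a)/(l + (-822*l + 2005*a)) = (-158 + a)/(-821*l + 2005*a))
-2240772 - z(-1108, -929) = -2240772 - (-158 - 1108)/(-821*(-929) + 2005*(-1108)) = -2240772 - (-1266)/(762709 - 2221540) = -2240772 - (-1266)/(-1458831) = -2240772 - (-1)*(-1266)/1458831 = -2240772 - 1*422/486277 = -2240772 - 422/486277 = -1089635886266/486277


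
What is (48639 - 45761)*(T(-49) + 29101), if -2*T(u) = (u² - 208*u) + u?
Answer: 65701862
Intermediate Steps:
T(u) = -u²/2 + 207*u/2 (T(u) = -((u² - 208*u) + u)/2 = -(u² - 207*u)/2 = -u²/2 + 207*u/2)
(48639 - 45761)*(T(-49) + 29101) = (48639 - 45761)*((½)*(-49)*(207 - 1*(-49)) + 29101) = 2878*((½)*(-49)*(207 + 49) + 29101) = 2878*((½)*(-49)*256 + 29101) = 2878*(-6272 + 29101) = 2878*22829 = 65701862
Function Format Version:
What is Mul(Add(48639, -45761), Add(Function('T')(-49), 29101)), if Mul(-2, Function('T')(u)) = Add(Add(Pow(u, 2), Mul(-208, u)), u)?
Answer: 65701862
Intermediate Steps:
Function('T')(u) = Add(Mul(Rational(-1, 2), Pow(u, 2)), Mul(Rational(207, 2), u)) (Function('T')(u) = Mul(Rational(-1, 2), Add(Add(Pow(u, 2), Mul(-208, u)), u)) = Mul(Rational(-1, 2), Add(Pow(u, 2), Mul(-207, u))) = Add(Mul(Rational(-1, 2), Pow(u, 2)), Mul(Rational(207, 2), u)))
Mul(Add(48639, -45761), Add(Function('T')(-49), 29101)) = Mul(Add(48639, -45761), Add(Mul(Rational(1, 2), -49, Add(207, Mul(-1, -49))), 29101)) = Mul(2878, Add(Mul(Rational(1, 2), -49, Add(207, 49)), 29101)) = Mul(2878, Add(Mul(Rational(1, 2), -49, 256), 29101)) = Mul(2878, Add(-6272, 29101)) = Mul(2878, 22829) = 65701862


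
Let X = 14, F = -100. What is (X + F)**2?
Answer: 7396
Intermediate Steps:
(X + F)**2 = (14 - 100)**2 = (-86)**2 = 7396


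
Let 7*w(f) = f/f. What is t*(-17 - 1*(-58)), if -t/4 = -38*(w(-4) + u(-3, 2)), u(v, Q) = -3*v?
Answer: 398848/7 ≈ 56978.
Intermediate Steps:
w(f) = ⅐ (w(f) = (f/f)/7 = (⅐)*1 = ⅐)
t = 9728/7 (t = -(-152)*(⅐ - 3*(-3)) = -(-152)*(⅐ + 9) = -(-152)*64/7 = -4*(-2432/7) = 9728/7 ≈ 1389.7)
t*(-17 - 1*(-58)) = 9728*(-17 - 1*(-58))/7 = 9728*(-17 + 58)/7 = (9728/7)*41 = 398848/7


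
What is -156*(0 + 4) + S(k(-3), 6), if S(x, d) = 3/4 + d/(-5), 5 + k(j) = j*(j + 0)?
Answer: -12489/20 ≈ -624.45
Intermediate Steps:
k(j) = -5 + j² (k(j) = -5 + j*(j + 0) = -5 + j*j = -5 + j²)
S(x, d) = ¾ - d/5 (S(x, d) = 3*(¼) + d*(-⅕) = ¾ - d/5)
-156*(0 + 4) + S(k(-3), 6) = -156*(0 + 4) + (¾ - ⅕*6) = -156*4 + (¾ - 6/5) = -26*24 - 9/20 = -624 - 9/20 = -12489/20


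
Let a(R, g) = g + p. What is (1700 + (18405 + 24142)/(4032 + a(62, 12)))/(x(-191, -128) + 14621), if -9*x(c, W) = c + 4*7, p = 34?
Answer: 62776323/537284656 ≈ 0.11684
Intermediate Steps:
x(c, W) = -28/9 - c/9 (x(c, W) = -(c + 4*7)/9 = -(c + 28)/9 = -(28 + c)/9 = -28/9 - c/9)
a(R, g) = 34 + g (a(R, g) = g + 34 = 34 + g)
(1700 + (18405 + 24142)/(4032 + a(62, 12)))/(x(-191, -128) + 14621) = (1700 + (18405 + 24142)/(4032 + (34 + 12)))/((-28/9 - 1/9*(-191)) + 14621) = (1700 + 42547/(4032 + 46))/((-28/9 + 191/9) + 14621) = (1700 + 42547/4078)/(163/9 + 14621) = (1700 + 42547*(1/4078))/(131752/9) = (1700 + 42547/4078)*(9/131752) = (6975147/4078)*(9/131752) = 62776323/537284656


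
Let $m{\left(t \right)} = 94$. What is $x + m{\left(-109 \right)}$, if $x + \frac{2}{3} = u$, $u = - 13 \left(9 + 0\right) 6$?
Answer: $- \frac{1826}{3} \approx -608.67$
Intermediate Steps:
$u = -702$ ($u = \left(-13\right) 9 \cdot 6 = \left(-117\right) 6 = -702$)
$x = - \frac{2108}{3}$ ($x = - \frac{2}{3} - 702 = - \frac{2108}{3} \approx -702.67$)
$x + m{\left(-109 \right)} = - \frac{2108}{3} + 94 = - \frac{1826}{3}$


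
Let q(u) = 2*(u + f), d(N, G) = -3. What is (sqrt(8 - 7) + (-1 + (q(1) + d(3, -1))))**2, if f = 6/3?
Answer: 9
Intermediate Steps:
f = 2 (f = 6*(1/3) = 2)
q(u) = 4 + 2*u (q(u) = 2*(u + 2) = 2*(2 + u) = 4 + 2*u)
(sqrt(8 - 7) + (-1 + (q(1) + d(3, -1))))**2 = (sqrt(8 - 7) + (-1 + ((4 + 2*1) - 3)))**2 = (sqrt(1) + (-1 + ((4 + 2) - 3)))**2 = (1 + (-1 + (6 - 3)))**2 = (1 + (-1 + 3))**2 = (1 + 2)**2 = 3**2 = 9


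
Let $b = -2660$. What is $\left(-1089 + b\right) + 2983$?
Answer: $-766$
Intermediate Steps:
$\left(-1089 + b\right) + 2983 = \left(-1089 - 2660\right) + 2983 = -3749 + 2983 = -766$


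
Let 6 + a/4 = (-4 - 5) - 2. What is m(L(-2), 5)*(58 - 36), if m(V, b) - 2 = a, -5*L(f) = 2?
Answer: -1452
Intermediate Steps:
a = -68 (a = -24 + 4*((-4 - 5) - 2) = -24 + 4*(-9 - 2) = -24 + 4*(-11) = -24 - 44 = -68)
L(f) = -2/5 (L(f) = -1/5*2 = -2/5)
m(V, b) = -66 (m(V, b) = 2 - 68 = -66)
m(L(-2), 5)*(58 - 36) = -66*(58 - 36) = -66*22 = -1452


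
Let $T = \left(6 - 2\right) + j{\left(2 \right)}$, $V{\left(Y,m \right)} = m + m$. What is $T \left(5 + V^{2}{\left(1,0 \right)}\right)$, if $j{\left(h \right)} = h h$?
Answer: $40$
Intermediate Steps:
$V{\left(Y,m \right)} = 2 m$
$j{\left(h \right)} = h^{2}$
$T = 8$ ($T = \left(6 - 2\right) + 2^{2} = 4 + 4 = 8$)
$T \left(5 + V^{2}{\left(1,0 \right)}\right) = 8 \left(5 + \left(2 \cdot 0\right)^{2}\right) = 8 \left(5 + 0^{2}\right) = 8 \left(5 + 0\right) = 8 \cdot 5 = 40$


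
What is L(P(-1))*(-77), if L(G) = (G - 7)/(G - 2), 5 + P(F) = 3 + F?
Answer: -154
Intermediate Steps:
P(F) = -2 + F (P(F) = -5 + (3 + F) = -2 + F)
L(G) = (-7 + G)/(-2 + G)
L(P(-1))*(-77) = ((-7 + (-2 - 1))/(-2 + (-2 - 1)))*(-77) = ((-7 - 3)/(-2 - 3))*(-77) = (-10/(-5))*(-77) = -1/5*(-10)*(-77) = 2*(-77) = -154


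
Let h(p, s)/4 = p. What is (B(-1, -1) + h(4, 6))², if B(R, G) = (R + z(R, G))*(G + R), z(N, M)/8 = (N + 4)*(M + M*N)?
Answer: 324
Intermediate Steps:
z(N, M) = 8*(4 + N)*(M + M*N) (z(N, M) = 8*((N + 4)*(M + M*N)) = 8*((4 + N)*(M + M*N)) = 8*(4 + N)*(M + M*N))
h(p, s) = 4*p
B(R, G) = (G + R)*(R + 8*G*(4 + R² + 5*R)) (B(R, G) = (R + 8*G*(4 + R² + 5*R))*(G + R) = (G + R)*(R + 8*G*(4 + R² + 5*R)))
(B(-1, -1) + h(4, 6))² = (((-1)² - 1*(-1) + 8*(-1)²*(4 + (-1)² + 5*(-1)) + 8*(-1)*(-1)*(4 + (-1)² + 5*(-1))) + 4*4)² = ((1 + 1 + 8*1*(4 + 1 - 5) + 8*(-1)*(-1)*(4 + 1 - 5)) + 16)² = ((1 + 1 + 8*1*0 + 8*(-1)*(-1)*0) + 16)² = ((1 + 1 + 0 + 0) + 16)² = (2 + 16)² = 18² = 324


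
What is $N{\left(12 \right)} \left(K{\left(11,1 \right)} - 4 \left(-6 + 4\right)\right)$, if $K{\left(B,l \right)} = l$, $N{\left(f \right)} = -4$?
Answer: $-36$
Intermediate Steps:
$N{\left(12 \right)} \left(K{\left(11,1 \right)} - 4 \left(-6 + 4\right)\right) = - 4 \left(1 - 4 \left(-6 + 4\right)\right) = - 4 \left(1 - -8\right) = - 4 \left(1 + 8\right) = \left(-4\right) 9 = -36$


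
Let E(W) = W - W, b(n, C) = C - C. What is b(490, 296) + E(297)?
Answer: 0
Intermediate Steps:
b(n, C) = 0
E(W) = 0
b(490, 296) + E(297) = 0 + 0 = 0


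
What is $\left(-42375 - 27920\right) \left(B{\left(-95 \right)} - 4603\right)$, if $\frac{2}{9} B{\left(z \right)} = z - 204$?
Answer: $\frac{836299615}{2} \approx 4.1815 \cdot 10^{8}$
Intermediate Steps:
$B{\left(z \right)} = -918 + \frac{9 z}{2}$ ($B{\left(z \right)} = \frac{9 \left(z - 204\right)}{2} = \frac{9 \left(-204 + z\right)}{2} = -918 + \frac{9 z}{2}$)
$\left(-42375 - 27920\right) \left(B{\left(-95 \right)} - 4603\right) = \left(-42375 - 27920\right) \left(\left(-918 + \frac{9}{2} \left(-95\right)\right) - 4603\right) = - 70295 \left(\left(-918 - \frac{855}{2}\right) - 4603\right) = - 70295 \left(- \frac{2691}{2} - 4603\right) = \left(-70295\right) \left(- \frac{11897}{2}\right) = \frac{836299615}{2}$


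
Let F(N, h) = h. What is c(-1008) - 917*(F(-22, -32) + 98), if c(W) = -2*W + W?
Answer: -59514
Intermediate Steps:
c(W) = -W
c(-1008) - 917*(F(-22, -32) + 98) = -1*(-1008) - 917*(-32 + 98) = 1008 - 917*66 = 1008 - 60522 = -59514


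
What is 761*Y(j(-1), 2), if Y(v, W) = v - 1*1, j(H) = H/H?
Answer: 0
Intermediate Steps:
j(H) = 1
Y(v, W) = -1 + v (Y(v, W) = v - 1 = -1 + v)
761*Y(j(-1), 2) = 761*(-1 + 1) = 761*0 = 0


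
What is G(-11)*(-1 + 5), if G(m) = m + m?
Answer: -88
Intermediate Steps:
G(m) = 2*m
G(-11)*(-1 + 5) = (2*(-11))*(-1 + 5) = -22*4 = -88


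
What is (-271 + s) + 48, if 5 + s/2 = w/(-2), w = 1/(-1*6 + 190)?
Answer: -42873/184 ≈ -233.01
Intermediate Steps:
w = 1/184 (w = 1/(-6 + 190) = 1/184 ≈ 0.0054348)
s = -1841/184 (s = -10 + 2*((1/184)/(-2)) = -10 + 2*((1/184)*(-½)) = -10 + 2*(-1/368) = -10 - 1/184 = -1841/184 ≈ -10.005)
(-271 + s) + 48 = (-271 - 1841/184) + 48 = -51705/184 + 48 = -42873/184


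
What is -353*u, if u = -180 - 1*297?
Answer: 168381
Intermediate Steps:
u = -477 (u = -180 - 297 = -477)
-353*u = -353*(-477) = 168381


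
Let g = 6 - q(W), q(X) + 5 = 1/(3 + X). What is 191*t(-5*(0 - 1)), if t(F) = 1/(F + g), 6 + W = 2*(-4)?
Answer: 2101/177 ≈ 11.870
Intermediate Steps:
W = -14 (W = -6 + 2*(-4) = -6 - 8 = -14)
q(X) = -5 + 1/(3 + X)
g = 122/11 (g = 6 - (-14 - 5*(-14))/(3 - 14) = 6 - (-14 + 70)/(-11) = 6 - (-1)*56/11 = 6 - 1*(-56/11) = 6 + 56/11 = 122/11 ≈ 11.091)
t(F) = 1/(122/11 + F) (t(F) = 1/(F + 122/11) = 1/(122/11 + F))
191*t(-5*(0 - 1)) = 191*(11/(122 + 11*(-5*(0 - 1)))) = 191*(11/(122 + 11*(-5*(-1)))) = 191*(11/(122 + 11*5)) = 191*(11/(122 + 55)) = 191*(11/177) = 2101/177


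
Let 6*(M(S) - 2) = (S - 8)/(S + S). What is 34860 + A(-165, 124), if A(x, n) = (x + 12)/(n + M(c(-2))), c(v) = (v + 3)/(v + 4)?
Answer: 17394528/499 ≈ 34859.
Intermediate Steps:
c(v) = (3 + v)/(4 + v)
M(S) = 2 + (-8 + S)/(12*S) (M(S) = 2 + ((S - 8)/(S + S))/6 = 2 + ((-8 + S)/((2*S)))/6 = 2 + ((-8 + S)*(1/(2*S)))/6 = 2 + ((-8 + S)/(2*S))/6 = 2 + (-8 + S)/(12*S))
A(x, n) = (12 + x)/(¾ + n) (A(x, n) = (x + 12)/(n + (-8 + 25*((3 - 2)/(4 - 2)))/(12*(((3 - 2)/(4 - 2))))) = (12 + x)/(n + (-8 + 25*(1/2))/(12*((1/2)))) = (12 + x)/(n + (-8 + 25*((½)*1))/(12*(((½)*1)))) = (12 + x)/(n + (-8 + 25*(½))/(12*(½))) = (12 + x)/(n + (1/12)*2*(-8 + 25/2)) = (12 + x)/(n + (1/12)*2*(9/2)) = (12 + x)/(n + ¾) = (12 + x)/(¾ + n))
34860 + A(-165, 124) = 34860 + 4*(12 - 165)/(3 + 4*124) = 34860 + 4*(-153)/(3 + 496) = 34860 + 4*(-153)/499 = 34860 + 4*(1/499)*(-153) = 34860 - 612/499 = 17394528/499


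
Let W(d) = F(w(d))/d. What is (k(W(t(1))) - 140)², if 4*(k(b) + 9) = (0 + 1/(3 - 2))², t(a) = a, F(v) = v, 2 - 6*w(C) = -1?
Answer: 354025/16 ≈ 22127.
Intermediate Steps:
w(C) = ½ (w(C) = ⅓ - ⅙*(-1) = ⅓ + ⅙ = ½)
W(d) = 1/(2*d)
k(b) = -35/4 (k(b) = -9 + (0 + 1/(3 - 2))²/4 = -9 + (0 + 1/1)²/4 = -9 + (0 + 1)²/4 = -9 + (¼)*1² = -9 + (¼)*1 = -9 + ¼ = -35/4)
(k(W(t(1))) - 140)² = (-35/4 - 140)² = (-595/4)² = 354025/16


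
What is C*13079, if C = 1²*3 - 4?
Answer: -13079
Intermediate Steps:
C = -1 (C = 1*3 - 4 = 3 - 4 = -1)
C*13079 = -1*13079 = -13079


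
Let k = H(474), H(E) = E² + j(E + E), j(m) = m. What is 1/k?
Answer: 1/225624 ≈ 4.4321e-6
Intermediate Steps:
H(E) = E² + 2*E (H(E) = E² + (E + E) = E² + 2*E)
k = 225624 (k = 474*(2 + 474) = 474*476 = 225624)
1/k = 1/225624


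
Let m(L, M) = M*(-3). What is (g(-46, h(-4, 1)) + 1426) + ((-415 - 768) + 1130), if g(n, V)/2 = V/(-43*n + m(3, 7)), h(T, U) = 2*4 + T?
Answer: 2686969/1957 ≈ 1373.0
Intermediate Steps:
m(L, M) = -3*M
h(T, U) = 8 + T
g(n, V) = 2*V/(-21 - 43*n) (g(n, V) = 2*(V/(-43*n - 3*7)) = 2*(V/(-43*n - 21)) = 2*(V/(-21 - 43*n)) = 2*V/(-21 - 43*n))
(g(-46, h(-4, 1)) + 1426) + ((-415 - 768) + 1130) = (-2*(8 - 4)/(21 + 43*(-46)) + 1426) + ((-415 - 768) + 1130) = (-2*4/(21 - 1978) + 1426) + (-1183 + 1130) = (-2*4/(-1957) + 1426) - 53 = (-2*4*(-1/1957) + 1426) - 53 = (8/1957 + 1426) - 53 = 2790690/1957 - 53 = 2686969/1957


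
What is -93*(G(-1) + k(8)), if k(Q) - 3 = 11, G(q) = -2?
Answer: -1116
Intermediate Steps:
k(Q) = 14 (k(Q) = 3 + 11 = 14)
-93*(G(-1) + k(8)) = -93*(-2 + 14) = -93*12 = -1116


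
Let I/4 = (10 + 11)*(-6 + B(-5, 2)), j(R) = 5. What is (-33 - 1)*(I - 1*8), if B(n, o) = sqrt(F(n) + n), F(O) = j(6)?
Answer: 17408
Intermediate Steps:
F(O) = 5
B(n, o) = sqrt(5 + n)
I = -504 (I = 4*((10 + 11)*(-6 + sqrt(5 - 5))) = 4*(21*(-6 + sqrt(0))) = 4*(21*(-6 + 0)) = 4*(21*(-6)) = 4*(-126) = -504)
(-33 - 1)*(I - 1*8) = (-33 - 1)*(-504 - 1*8) = -34*(-504 - 8) = -34*(-512) = 17408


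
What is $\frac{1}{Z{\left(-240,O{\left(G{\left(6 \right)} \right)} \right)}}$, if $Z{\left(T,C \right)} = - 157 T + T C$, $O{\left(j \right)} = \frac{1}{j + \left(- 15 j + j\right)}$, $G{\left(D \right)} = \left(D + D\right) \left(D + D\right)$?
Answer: $\frac{39}{1469525} \approx 2.6539 \cdot 10^{-5}$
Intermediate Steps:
$G{\left(D \right)} = 4 D^{2}$ ($G{\left(D \right)} = 2 D 2 D = 4 D^{2}$)
$O{\left(j \right)} = - \frac{1}{13 j}$ ($O{\left(j \right)} = \frac{1}{j - 14 j} = \frac{1}{\left(-13\right) j} = - \frac{1}{13 j}$)
$Z{\left(T,C \right)} = - 157 T + C T$
$\frac{1}{Z{\left(-240,O{\left(G{\left(6 \right)} \right)} \right)}} = \frac{1}{\left(-240\right) \left(-157 - \frac{1}{13 \cdot 4 \cdot 6^{2}}\right)} = \frac{1}{\left(-240\right) \left(-157 - \frac{1}{13 \cdot 4 \cdot 36}\right)} = \frac{1}{\left(-240\right) \left(-157 - \frac{1}{13 \cdot 144}\right)} = \frac{1}{\left(-240\right) \left(-157 - \frac{1}{1872}\right)} = \frac{1}{\left(-240\right) \left(- \frac{293905}{1872}\right)} = \frac{1}{\frac{1469525}{39}} = \frac{39}{1469525}$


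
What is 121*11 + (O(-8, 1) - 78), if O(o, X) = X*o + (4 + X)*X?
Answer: 1250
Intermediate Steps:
O(o, X) = X*o + X*(4 + X)
121*11 + (O(-8, 1) - 78) = 121*11 + (1*(4 + 1 - 8) - 78) = 1331 + (1*(-3) - 78) = 1331 + (-3 - 78) = 1331 - 81 = 1250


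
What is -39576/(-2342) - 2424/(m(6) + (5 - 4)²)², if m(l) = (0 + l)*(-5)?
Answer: 13803204/984811 ≈ 14.016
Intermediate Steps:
m(l) = -5*l (m(l) = l*(-5) = -5*l)
-39576/(-2342) - 2424/(m(6) + (5 - 4)²)² = -39576/(-2342) - 2424/(-5*6 + (5 - 4)²)² = -39576*(-1/2342) - 2424/(-30 + 1²)² = 19788/1171 - 2424/(-30 + 1)² = 19788/1171 - 2424/((-29)²) = 19788/1171 - 2424/841 = 13803204/984811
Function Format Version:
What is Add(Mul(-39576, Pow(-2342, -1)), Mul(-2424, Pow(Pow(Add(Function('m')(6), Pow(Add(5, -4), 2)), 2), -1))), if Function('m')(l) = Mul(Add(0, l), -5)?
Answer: Rational(13803204, 984811) ≈ 14.016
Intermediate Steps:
Function('m')(l) = Mul(-5, l) (Function('m')(l) = Mul(l, -5) = Mul(-5, l))
Add(Mul(-39576, Pow(-2342, -1)), Mul(-2424, Pow(Pow(Add(Function('m')(6), Pow(Add(5, -4), 2)), 2), -1))) = Add(Mul(-39576, Pow(-2342, -1)), Mul(-2424, Pow(Pow(Add(Mul(-5, 6), Pow(Add(5, -4), 2)), 2), -1))) = Add(Mul(-39576, Rational(-1, 2342)), Mul(-2424, Pow(Pow(Add(-30, Pow(1, 2)), 2), -1))) = Add(Rational(19788, 1171), Mul(-2424, Pow(Pow(Add(-30, 1), 2), -1))) = Add(Rational(19788, 1171), Mul(-2424, Pow(Pow(-29, 2), -1))) = Add(Rational(19788, 1171), Mul(-2424, Pow(841, -1))) = Add(Rational(19788, 1171), Mul(-2424, Rational(1, 841))) = Add(Rational(19788, 1171), Rational(-2424, 841)) = Rational(13803204, 984811)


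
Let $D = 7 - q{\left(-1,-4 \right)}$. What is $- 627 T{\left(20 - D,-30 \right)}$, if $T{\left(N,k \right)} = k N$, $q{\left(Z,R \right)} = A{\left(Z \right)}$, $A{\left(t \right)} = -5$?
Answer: $150480$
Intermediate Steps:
$q{\left(Z,R \right)} = -5$
$D = 12$ ($D = 7 - -5 = 7 + 5 = 12$)
$T{\left(N,k \right)} = N k$
$- 627 T{\left(20 - D,-30 \right)} = - 627 \left(20 - 12\right) \left(-30\right) = - 627 \cdot 8 \left(-30\right) = \left(-627\right) \left(-240\right) = 150480$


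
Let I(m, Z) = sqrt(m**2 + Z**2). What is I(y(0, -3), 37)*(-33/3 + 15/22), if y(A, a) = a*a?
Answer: -1135*sqrt(58)/22 ≈ -392.90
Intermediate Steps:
y(A, a) = a**2
I(m, Z) = sqrt(Z**2 + m**2)
I(y(0, -3), 37)*(-33/3 + 15/22) = sqrt(37**2 + ((-3)**2)**2)*(-33/3 + 15/22) = sqrt(1369 + 9**2)*(-33*1/3 + 15*(1/22)) = sqrt(1369 + 81)*(-11 + 15/22) = sqrt(1450)*(-227/22) = (5*sqrt(58))*(-227/22) = -1135*sqrt(58)/22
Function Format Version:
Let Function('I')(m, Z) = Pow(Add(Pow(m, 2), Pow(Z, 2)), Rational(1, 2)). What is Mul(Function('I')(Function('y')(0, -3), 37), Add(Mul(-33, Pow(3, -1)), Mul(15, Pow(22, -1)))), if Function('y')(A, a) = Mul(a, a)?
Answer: Mul(Rational(-1135, 22), Pow(58, Rational(1, 2))) ≈ -392.90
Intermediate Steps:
Function('y')(A, a) = Pow(a, 2)
Function('I')(m, Z) = Pow(Add(Pow(Z, 2), Pow(m, 2)), Rational(1, 2))
Mul(Function('I')(Function('y')(0, -3), 37), Add(Mul(-33, Pow(3, -1)), Mul(15, Pow(22, -1)))) = Mul(Pow(Add(Pow(37, 2), Pow(Pow(-3, 2), 2)), Rational(1, 2)), Add(Mul(-33, Pow(3, -1)), Mul(15, Pow(22, -1)))) = Mul(Pow(Add(1369, Pow(9, 2)), Rational(1, 2)), Add(Mul(-33, Rational(1, 3)), Mul(15, Rational(1, 22)))) = Mul(Pow(Add(1369, 81), Rational(1, 2)), Add(-11, Rational(15, 22))) = Mul(Pow(1450, Rational(1, 2)), Rational(-227, 22)) = Mul(Mul(5, Pow(58, Rational(1, 2))), Rational(-227, 22)) = Mul(Rational(-1135, 22), Pow(58, Rational(1, 2)))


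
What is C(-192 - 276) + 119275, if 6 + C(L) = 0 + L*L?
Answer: 338293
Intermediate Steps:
C(L) = -6 + L² (C(L) = -6 + (0 + L*L) = -6 + (0 + L²) = -6 + L²)
C(-192 - 276) + 119275 = (-6 + (-192 - 276)²) + 119275 = (-6 + (-468)²) + 119275 = (-6 + 219024) + 119275 = 219018 + 119275 = 338293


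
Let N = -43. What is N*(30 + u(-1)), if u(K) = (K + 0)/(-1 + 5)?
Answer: -5117/4 ≈ -1279.3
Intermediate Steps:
u(K) = K/4
N*(30 + u(-1)) = -43*(30 + (¼)*(-1)) = -43*(30 - ¼) = -43*119/4 = -5117/4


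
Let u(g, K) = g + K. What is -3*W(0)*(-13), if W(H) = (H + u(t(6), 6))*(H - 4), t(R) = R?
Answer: -1872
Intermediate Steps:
u(g, K) = K + g
W(H) = (-4 + H)*(12 + H) (W(H) = (H + (6 + 6))*(H - 4) = (H + 12)*(-4 + H) = (12 + H)*(-4 + H) = (-4 + H)*(12 + H))
-3*W(0)*(-13) = -3*(-48 + 0**2 + 8*0)*(-13) = -3*(-48 + 0 + 0)*(-13) = -3*(-48)*(-13) = 144*(-13) = -1872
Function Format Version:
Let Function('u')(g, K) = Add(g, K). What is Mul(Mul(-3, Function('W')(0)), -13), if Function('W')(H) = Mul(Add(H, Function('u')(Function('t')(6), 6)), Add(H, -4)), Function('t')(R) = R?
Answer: -1872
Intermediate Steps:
Function('u')(g, K) = Add(K, g)
Function('W')(H) = Mul(Add(-4, H), Add(12, H)) (Function('W')(H) = Mul(Add(H, Add(6, 6)), Add(H, -4)) = Mul(Add(H, 12), Add(-4, H)) = Mul(Add(12, H), Add(-4, H)) = Mul(Add(-4, H), Add(12, H)))
Mul(Mul(-3, Function('W')(0)), -13) = Mul(Mul(-3, Add(-48, Pow(0, 2), Mul(8, 0))), -13) = Mul(Mul(-3, Add(-48, 0, 0)), -13) = Mul(Mul(-3, -48), -13) = Mul(144, -13) = -1872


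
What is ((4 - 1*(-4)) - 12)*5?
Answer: -20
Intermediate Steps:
((4 - 1*(-4)) - 12)*5 = ((4 + 4) - 12)*5 = (8 - 12)*5 = -4*5 = -20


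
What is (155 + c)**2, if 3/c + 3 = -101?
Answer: 259757689/10816 ≈ 24016.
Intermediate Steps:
c = -3/104 (c = 3/(-3 - 101) = 3/(-104) = 3*(-1/104) = -3/104 ≈ -0.028846)
(155 + c)**2 = (155 - 3/104)**2 = (16117/104)**2 = 259757689/10816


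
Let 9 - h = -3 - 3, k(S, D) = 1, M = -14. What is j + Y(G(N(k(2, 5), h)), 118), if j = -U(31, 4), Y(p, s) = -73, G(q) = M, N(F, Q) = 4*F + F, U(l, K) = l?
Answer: -104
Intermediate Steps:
h = 15 (h = 9 - (-3 - 3) = 9 - 1*(-6) = 9 + 6 = 15)
N(F, Q) = 5*F
G(q) = -14
j = -31 (j = -1*31 = -31)
j + Y(G(N(k(2, 5), h)), 118) = -31 - 73 = -104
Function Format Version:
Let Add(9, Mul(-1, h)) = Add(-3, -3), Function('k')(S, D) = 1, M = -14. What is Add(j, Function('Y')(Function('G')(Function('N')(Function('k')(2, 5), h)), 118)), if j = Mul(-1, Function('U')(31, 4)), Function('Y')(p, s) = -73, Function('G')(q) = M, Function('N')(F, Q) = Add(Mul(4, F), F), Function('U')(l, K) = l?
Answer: -104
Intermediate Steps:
h = 15 (h = Add(9, Mul(-1, Add(-3, -3))) = Add(9, Mul(-1, -6)) = Add(9, 6) = 15)
Function('N')(F, Q) = Mul(5, F)
Function('G')(q) = -14
j = -31 (j = Mul(-1, 31) = -31)
Add(j, Function('Y')(Function('G')(Function('N')(Function('k')(2, 5), h)), 118)) = Add(-31, -73) = -104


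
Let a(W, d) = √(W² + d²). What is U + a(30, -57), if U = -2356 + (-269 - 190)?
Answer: -2815 + 3*√461 ≈ -2750.6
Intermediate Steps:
U = -2815 (U = -2356 - 459 = -2815)
U + a(30, -57) = -2815 + √(30² + (-57)²) = -2815 + √(900 + 3249) = -2815 + √4149 = -2815 + 3*√461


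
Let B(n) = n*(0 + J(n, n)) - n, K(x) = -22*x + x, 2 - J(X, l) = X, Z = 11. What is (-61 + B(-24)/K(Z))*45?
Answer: -202365/77 ≈ -2628.1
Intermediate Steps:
J(X, l) = 2 - X
K(x) = -21*x
B(n) = -n + n*(2 - n) (B(n) = n*(0 + (2 - n)) - n = n*(2 - n) - n = -n + n*(2 - n))
(-61 + B(-24)/K(Z))*45 = (-61 + (-24*(1 - 1*(-24)))/((-21*11)))*45 = (-61 - 24*(1 + 24)/(-231))*45 = (-61 - 24*25*(-1/231))*45 = (-61 - 600*(-1/231))*45 = (-61 + 200/77)*45 = -4497/77*45 = -202365/77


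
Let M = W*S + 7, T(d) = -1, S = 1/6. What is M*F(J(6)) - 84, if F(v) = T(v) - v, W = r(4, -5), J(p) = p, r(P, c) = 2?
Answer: -406/3 ≈ -135.33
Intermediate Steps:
S = ⅙ ≈ 0.16667
W = 2
M = 22/3 (M = 2*(⅙) + 7 = ⅓ + 7 = 22/3 ≈ 7.3333)
F(v) = -1 - v
M*F(J(6)) - 84 = 22*(-1 - 1*6)/3 - 84 = 22*(-1 - 6)/3 - 84 = (22/3)*(-7) - 84 = -154/3 - 84 = -406/3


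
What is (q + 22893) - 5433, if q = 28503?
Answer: 45963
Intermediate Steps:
(q + 22893) - 5433 = (28503 + 22893) - 5433 = 51396 - 5433 = 45963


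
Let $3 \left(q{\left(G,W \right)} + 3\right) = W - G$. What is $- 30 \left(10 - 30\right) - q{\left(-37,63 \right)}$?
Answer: $\frac{1709}{3} \approx 569.67$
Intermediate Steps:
$q{\left(G,W \right)} = -3 - \frac{G}{3} + \frac{W}{3}$ ($q{\left(G,W \right)} = -3 + \frac{W - G}{3} = -3 - \left(- \frac{W}{3} + \frac{G}{3}\right) = -3 - \frac{G}{3} + \frac{W}{3}$)
$- 30 \left(10 - 30\right) - q{\left(-37,63 \right)} = - 30 \left(10 - 30\right) - \left(-3 - - \frac{37}{3} + \frac{1}{3} \cdot 63\right) = \left(-30\right) \left(-20\right) - \left(-3 + \frac{37}{3} + 21\right) = 600 - \frac{91}{3} = \frac{1709}{3}$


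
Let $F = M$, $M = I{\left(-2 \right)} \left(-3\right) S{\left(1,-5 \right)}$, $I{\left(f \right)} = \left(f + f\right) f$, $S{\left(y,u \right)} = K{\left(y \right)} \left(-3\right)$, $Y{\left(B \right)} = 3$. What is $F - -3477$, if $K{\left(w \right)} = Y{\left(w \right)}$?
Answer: $3693$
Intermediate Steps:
$K{\left(w \right)} = 3$
$S{\left(y,u \right)} = -9$ ($S{\left(y,u \right)} = 3 \left(-3\right) = -9$)
$I{\left(f \right)} = 2 f^{2}$ ($I{\left(f \right)} = 2 f f = 2 f^{2}$)
$M = 216$ ($M = 2 \left(-2\right)^{2} \left(-3\right) \left(-9\right) = 2 \cdot 4 \left(-3\right) \left(-9\right) = 8 \left(-3\right) \left(-9\right) = \left(-24\right) \left(-9\right) = 216$)
$F = 216$
$F - -3477 = 216 - -3477 = 216 + 3477 = 3693$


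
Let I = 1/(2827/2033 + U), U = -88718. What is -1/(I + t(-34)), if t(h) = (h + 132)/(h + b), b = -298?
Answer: 29939903922/8838019961 ≈ 3.3876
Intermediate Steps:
I = -2033/180360867 (I = 1/(2827/2033 - 88718) = 1/(-180360867/2033) = -2033/180360867 ≈ -1.1272e-5)
t(h) = (132 + h)/(-298 + h) (t(h) = (h + 132)/(h - 298) = (132 + h)/(-298 + h))
-1/(I + t(-34)) = -1/(-2033/180360867 + (132 - 34)/(-298 - 34)) = -1/(-2033/180360867 + 98/(-332)) = -1/(-2033/180360867 - 1/332*98) = -1/(-2033/180360867 - 49/166) = -1/(-8838019961/29939903922) = -1*(-29939903922/8838019961) = 29939903922/8838019961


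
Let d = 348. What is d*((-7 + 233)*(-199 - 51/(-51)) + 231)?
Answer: -15491916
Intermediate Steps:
d*((-7 + 233)*(-199 - 51/(-51)) + 231) = 348*((-7 + 233)*(-199 - 51/(-51)) + 231) = 348*(226*(-199 - 51*(-1/51)) + 231) = 348*(226*(-199 + 1) + 231) = 348*(226*(-198) + 231) = 348*(-44748 + 231) = 348*(-44517) = -15491916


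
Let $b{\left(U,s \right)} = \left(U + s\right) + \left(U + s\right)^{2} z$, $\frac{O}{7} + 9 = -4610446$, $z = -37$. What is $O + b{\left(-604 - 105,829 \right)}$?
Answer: $-32805865$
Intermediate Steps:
$O = -32273185$ ($O = -63 + 7 \left(-4610446\right) = -63 - 32273122 = -32273185$)
$b{\left(U,s \right)} = U + s - 37 \left(U + s\right)^{2}$ ($b{\left(U,s \right)} = \left(U + s\right) + \left(U + s\right)^{2} \left(-37\right) = \left(U + s\right) - 37 \left(U + s\right)^{2} = U + s - 37 \left(U + s\right)^{2}$)
$O + b{\left(-604 - 105,829 \right)} = -32273185 - \left(-120 + 37 \left(\left(-604 - 105\right) + 829\right)^{2}\right) = -32273185 - \left(-120 + 37 \left(-709 + 829\right)^{2}\right) = -32273185 - \left(-120 + 532800\right) = -32273185 - 532680 = -32805865$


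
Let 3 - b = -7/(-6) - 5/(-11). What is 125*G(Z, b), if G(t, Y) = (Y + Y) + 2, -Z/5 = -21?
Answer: 19625/33 ≈ 594.70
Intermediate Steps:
Z = 105 (Z = -5*(-21) = 105)
b = 91/66 (b = 3 - (-7/(-6) - 5/(-11)) = 3 - (-7*(-⅙) - 5*(-1/11)) = 3 - (7/6 + 5/11) = 3 - 1*107/66 = 3 - 107/66 = 91/66 ≈ 1.3788)
G(t, Y) = 2 + 2*Y (G(t, Y) = 2*Y + 2 = 2 + 2*Y)
125*G(Z, b) = 125*(2 + 2*(91/66)) = 125*(2 + 91/33) = 125*(157/33) = 19625/33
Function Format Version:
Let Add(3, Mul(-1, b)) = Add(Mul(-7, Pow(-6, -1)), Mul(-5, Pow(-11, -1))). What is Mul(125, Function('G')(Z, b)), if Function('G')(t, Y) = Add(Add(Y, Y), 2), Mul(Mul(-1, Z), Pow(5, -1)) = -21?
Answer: Rational(19625, 33) ≈ 594.70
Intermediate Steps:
Z = 105 (Z = Mul(-5, -21) = 105)
b = Rational(91, 66) (b = Add(3, Mul(-1, Add(Mul(-7, Pow(-6, -1)), Mul(-5, Pow(-11, -1))))) = Add(3, Mul(-1, Add(Mul(-7, Rational(-1, 6)), Mul(-5, Rational(-1, 11))))) = Add(3, Mul(-1, Add(Rational(7, 6), Rational(5, 11)))) = Add(3, Mul(-1, Rational(107, 66))) = Add(3, Rational(-107, 66)) = Rational(91, 66) ≈ 1.3788)
Function('G')(t, Y) = Add(2, Mul(2, Y)) (Function('G')(t, Y) = Add(Mul(2, Y), 2) = Add(2, Mul(2, Y)))
Mul(125, Function('G')(Z, b)) = Mul(125, Add(2, Mul(2, Rational(91, 66)))) = Mul(125, Add(2, Rational(91, 33))) = Mul(125, Rational(157, 33)) = Rational(19625, 33)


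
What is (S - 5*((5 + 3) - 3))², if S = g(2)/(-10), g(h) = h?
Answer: 15876/25 ≈ 635.04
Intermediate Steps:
S = -⅕ (S = 2/(-10) = 2*(-⅒) = -⅕ ≈ -0.20000)
(S - 5*((5 + 3) - 3))² = (-⅕ - 5*((5 + 3) - 3))² = (-⅕ - 5*(8 - 3))² = (-⅕ - 5*5)² = (-⅕ - 25)² = (-126/5)² = 15876/25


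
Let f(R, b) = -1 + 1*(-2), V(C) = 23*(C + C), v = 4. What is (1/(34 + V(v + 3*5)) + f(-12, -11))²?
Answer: 7414729/824464 ≈ 8.9934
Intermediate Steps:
V(C) = 46*C (V(C) = 23*(2*C) = 46*C)
f(R, b) = -3 (f(R, b) = -1 - 2 = -3)
(1/(34 + V(v + 3*5)) + f(-12, -11))² = (1/(34 + 46*(4 + 3*5)) - 3)² = (1/(34 + 46*(4 + 15)) - 3)² = (1/(34 + 46*19) - 3)² = (1/(34 + 874) - 3)² = (1/908 - 3)² = (-2723/908)² = 7414729/824464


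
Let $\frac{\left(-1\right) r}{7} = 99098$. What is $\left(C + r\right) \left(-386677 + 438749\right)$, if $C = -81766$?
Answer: $-40379336544$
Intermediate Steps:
$r = -693686$ ($r = \left(-7\right) 99098 = -693686$)
$\left(C + r\right) \left(-386677 + 438749\right) = \left(-81766 - 693686\right) \left(-386677 + 438749\right) = \left(-775452\right) 52072 = -40379336544$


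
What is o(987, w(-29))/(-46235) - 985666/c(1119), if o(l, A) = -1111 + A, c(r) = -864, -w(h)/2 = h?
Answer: 22786588651/19973520 ≈ 1140.8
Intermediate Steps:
w(h) = -2*h
o(987, w(-29))/(-46235) - 985666/c(1119) = (-1111 - 2*(-29))/(-46235) - 985666/(-864) = (-1111 + 58)*(-1/46235) - 985666*(-1/864) = -1053*(-1/46235) + 492833/432 = 1053/46235 + 492833/432 = 22786588651/19973520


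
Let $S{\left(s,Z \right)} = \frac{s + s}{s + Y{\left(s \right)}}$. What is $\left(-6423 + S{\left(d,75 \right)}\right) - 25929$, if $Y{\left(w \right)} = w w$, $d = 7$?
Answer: $- \frac{129407}{4} \approx -32352.0$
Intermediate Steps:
$Y{\left(w \right)} = w^{2}$
$S{\left(s,Z \right)} = \frac{2 s}{s + s^{2}}$ ($S{\left(s,Z \right)} = \frac{s + s}{s + s^{2}} = \frac{2 s}{s + s^{2}}$)
$\left(-6423 + S{\left(d,75 \right)}\right) - 25929 = \left(-6423 + \frac{2}{1 + 7}\right) - 25929 = \left(-6423 + \frac{2}{8}\right) - 25929 = \left(-6423 + 2 \cdot \frac{1}{8}\right) - 25929 = \left(-6423 + \frac{1}{4}\right) - 25929 = - \frac{25691}{4} - 25929 = - \frac{129407}{4}$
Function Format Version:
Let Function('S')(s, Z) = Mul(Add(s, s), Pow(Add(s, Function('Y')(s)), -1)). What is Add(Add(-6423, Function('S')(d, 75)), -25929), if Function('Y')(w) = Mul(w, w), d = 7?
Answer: Rational(-129407, 4) ≈ -32352.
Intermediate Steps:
Function('Y')(w) = Pow(w, 2)
Function('S')(s, Z) = Mul(2, s, Pow(Add(s, Pow(s, 2)), -1)) (Function('S')(s, Z) = Mul(Add(s, s), Pow(Add(s, Pow(s, 2)), -1)) = Mul(Mul(2, s), Pow(Add(s, Pow(s, 2)), -1)) = Mul(2, s, Pow(Add(s, Pow(s, 2)), -1)))
Add(Add(-6423, Function('S')(d, 75)), -25929) = Add(Add(-6423, Mul(2, Pow(Add(1, 7), -1))), -25929) = Add(Add(-6423, Mul(2, Pow(8, -1))), -25929) = Add(Add(-6423, Mul(2, Rational(1, 8))), -25929) = Add(Add(-6423, Rational(1, 4)), -25929) = Add(Rational(-25691, 4), -25929) = Rational(-129407, 4)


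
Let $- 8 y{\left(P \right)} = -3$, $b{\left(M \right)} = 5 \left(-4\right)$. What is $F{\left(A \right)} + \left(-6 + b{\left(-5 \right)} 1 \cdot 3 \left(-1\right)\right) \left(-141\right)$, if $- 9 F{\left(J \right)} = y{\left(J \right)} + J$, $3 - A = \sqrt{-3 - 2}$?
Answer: $- \frac{60915}{8} + \frac{i \sqrt{5}}{9} \approx -7614.4 + 0.24845 i$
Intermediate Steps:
$b{\left(M \right)} = -20$
$y{\left(P \right)} = \frac{3}{8}$ ($y{\left(P \right)} = \left(- \frac{1}{8}\right) \left(-3\right) = \frac{3}{8}$)
$A = 3 - i \sqrt{5}$ ($A = 3 - \sqrt{-3 - 2} = 3 - \sqrt{-5} = 3 - i \sqrt{5} \approx 3.0 - 2.2361 i$)
$F{\left(J \right)} = - \frac{1}{24} - \frac{J}{9}$ ($F{\left(J \right)} = - \frac{\frac{3}{8} + J}{9} = - \frac{1}{24} - \frac{J}{9}$)
$F{\left(A \right)} + \left(-6 + b{\left(-5 \right)} 1 \cdot 3 \left(-1\right)\right) \left(-141\right) = \left(- \frac{1}{24} - \frac{3 - i \sqrt{5}}{9}\right) + \left(-6 + \left(-20\right) 1 \cdot 3 \left(-1\right)\right) \left(-141\right) = \left(- \frac{1}{24} - \left(\frac{1}{3} - \frac{i \sqrt{5}}{9}\right)\right) + \left(-6 + \left(-20\right) 3 \left(-1\right)\right) \left(-141\right) = \left(- \frac{3}{8} + \frac{i \sqrt{5}}{9}\right) + \left(-6 - -60\right) \left(-141\right) = \left(- \frac{3}{8} + \frac{i \sqrt{5}}{9}\right) + \left(-6 + 60\right) \left(-141\right) = \left(- \frac{3}{8} + \frac{i \sqrt{5}}{9}\right) + 54 \left(-141\right) = \left(- \frac{3}{8} + \frac{i \sqrt{5}}{9}\right) - 7614 = - \frac{60915}{8} + \frac{i \sqrt{5}}{9}$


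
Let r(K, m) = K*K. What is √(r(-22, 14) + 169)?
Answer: √653 ≈ 25.554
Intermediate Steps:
r(K, m) = K²
√(r(-22, 14) + 169) = √((-22)² + 169) = √(484 + 169) = √653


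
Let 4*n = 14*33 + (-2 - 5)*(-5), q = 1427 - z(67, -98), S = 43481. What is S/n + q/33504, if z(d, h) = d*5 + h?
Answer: 2913870563/8325744 ≈ 349.98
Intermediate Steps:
z(d, h) = h + 5*d (z(d, h) = 5*d + h = h + 5*d)
q = 1190 (q = 1427 - (-98 + 5*67) = 1427 - (-98 + 335) = 1427 - 1*237 = 1427 - 237 = 1190)
n = 497/4 (n = (14*33 + (-2 - 5)*(-5))/4 = (462 - 7*(-5))/4 = (462 + 35)/4 = (¼)*497 = 497/4 ≈ 124.25)
S/n + q/33504 = 43481/(497/4) + 1190/33504 = 43481*(4/497) + 1190*(1/33504) = 173924/497 + 595/16752 = 2913870563/8325744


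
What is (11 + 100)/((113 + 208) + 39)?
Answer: 37/120 ≈ 0.30833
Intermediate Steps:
(11 + 100)/((113 + 208) + 39) = 111/(321 + 39) = 111/360 = 111*(1/360) = 37/120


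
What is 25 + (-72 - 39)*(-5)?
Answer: 580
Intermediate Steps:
25 + (-72 - 39)*(-5) = 25 - 111*(-5) = 25 + 555 = 580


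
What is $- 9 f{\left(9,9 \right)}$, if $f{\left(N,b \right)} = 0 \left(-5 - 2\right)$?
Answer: $0$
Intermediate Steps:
$f{\left(N,b \right)} = 0$ ($f{\left(N,b \right)} = 0 \left(-7\right) = 0$)
$- 9 f{\left(9,9 \right)} = \left(-9\right) 0 = 0$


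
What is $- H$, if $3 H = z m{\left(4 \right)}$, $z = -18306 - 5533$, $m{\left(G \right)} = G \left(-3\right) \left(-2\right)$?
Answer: $190712$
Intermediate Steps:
$m{\left(G \right)} = 6 G$ ($m{\left(G \right)} = - 3 G \left(-2\right) = 6 G$)
$z = -23839$ ($z = -18306 - 5533 = -23839$)
$H = -190712$ ($H = \frac{\left(-23839\right) 6 \cdot 4}{3} = \frac{\left(-23839\right) 24}{3} = \frac{1}{3} \left(-572136\right) = -190712$)
$- H = \left(-1\right) \left(-190712\right) = 190712$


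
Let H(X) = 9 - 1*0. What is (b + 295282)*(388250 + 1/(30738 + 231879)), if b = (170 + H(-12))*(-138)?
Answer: 27588620976915580/262617 ≈ 1.0505e+11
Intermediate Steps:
H(X) = 9 (H(X) = 9 + 0 = 9)
b = -24702 (b = (170 + 9)*(-138) = 179*(-138) = -24702)
(b + 295282)*(388250 + 1/(30738 + 231879)) = (-24702 + 295282)*(388250 + 1/(30738 + 231879)) = 270580*(388250 + 1/262617) = 270580*(101961050251/262617) = 27588620976915580/262617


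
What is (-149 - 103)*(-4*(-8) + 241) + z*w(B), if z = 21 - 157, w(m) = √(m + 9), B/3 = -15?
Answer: -68796 - 816*I ≈ -68796.0 - 816.0*I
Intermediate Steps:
B = -45 (B = 3*(-15) = -45)
w(m) = √(9 + m)
z = -136
(-149 - 103)*(-4*(-8) + 241) + z*w(B) = (-149 - 103)*(-4*(-8) + 241) - 136*√(9 - 45) = -252*(32 + 241) - 816*I = -252*273 - 816*I = -68796 - 816*I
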